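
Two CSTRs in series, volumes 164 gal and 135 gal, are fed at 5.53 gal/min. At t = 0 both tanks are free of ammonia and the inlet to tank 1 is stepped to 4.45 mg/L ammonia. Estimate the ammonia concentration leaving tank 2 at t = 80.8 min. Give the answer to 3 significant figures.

3.56 mg/L

Each tank obeys Vᵢ dCᵢ/dt = Q(Cᵢ₋₁ − Cᵢ), so τᵢ = Vᵢ/Q.
τ₁ = 164/5.53 = 29.656 min; τ₂ = 135/5.53 = 24.412 min.
Tank 1: C₁ = C_in(1 − e^(−t/τ₁)). Tank 2 (τ₁ ≠ τ₂): C₂ = C_in[1 − (τ₁ e^(−t/τ₁) − τ₂ e^(−t/τ₂))/(τ₁ − τ₂)].
At t = 80.8: e^(−t/τ₁) = 0.065577, e^(−t/τ₂) = 0.036523.
C₂ = 4.45·[1 − (29.656·0.065577 − 24.412·0.036523)/(5.2441)] = 4.45·0.79917 = 3.5563 mg/L.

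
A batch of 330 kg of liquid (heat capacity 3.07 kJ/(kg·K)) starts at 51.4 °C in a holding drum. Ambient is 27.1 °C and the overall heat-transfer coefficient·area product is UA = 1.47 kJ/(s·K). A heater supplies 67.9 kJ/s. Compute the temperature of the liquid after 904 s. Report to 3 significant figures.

Lumped-capacitance energy balance: M c_p dT/dt = UA(T_amb − T) + Q̇.
dT/dt = (T_ss − T)/τ with T_ss = T_amb + Q̇/UA = 27.1 + 67.9/1.47 = 73.290 °C, τ = M c_p/UA = 330·3.07/1.47 = 689.18 s.
Solution: T(t) = T_ss + (T₀ − T_ss) e^(−t/τ).
T(904) = 73.290 + (-21.890)·0.26936 = 67.394 °C.

67.4 °C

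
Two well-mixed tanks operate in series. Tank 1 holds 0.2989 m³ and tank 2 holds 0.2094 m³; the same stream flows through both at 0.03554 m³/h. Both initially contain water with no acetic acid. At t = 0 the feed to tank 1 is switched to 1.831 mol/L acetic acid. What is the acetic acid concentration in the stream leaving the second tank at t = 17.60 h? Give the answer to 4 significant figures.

Time constants: τᵢ = Vᵢ/Q for each well-mixed tank.
τ₁ = 0.2989/0.03554 = 8.41024 h; τ₂ = 0.2094/0.03554 = 5.89195 h.
Solving the cascade with C₁(0)=C₂(0)=0 gives C₂(t) = C_in[1 − (τ₁ e^(−t/τ₁) − τ₂ e^(−t/τ₂))/(τ₁ − τ₂)].
At t = 17.60: e^(−t/τ₁) = 0.123355, e^(−t/τ₂) = 0.0504322.
C₂ = 1.831·[1 − (8.41024·0.123355 − 5.89195·0.0504322)/(2.51829)] = 1.831·0.706029 = 1.29274 mol/L.

1.293 mol/L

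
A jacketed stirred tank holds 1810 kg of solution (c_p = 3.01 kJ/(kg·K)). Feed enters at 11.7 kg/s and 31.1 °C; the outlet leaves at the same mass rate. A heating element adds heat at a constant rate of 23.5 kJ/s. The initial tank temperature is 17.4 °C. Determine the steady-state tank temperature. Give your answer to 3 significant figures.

31.8 °C

Unsteady energy balance on the tank contents: M c_p dT/dt = ṁ c_p (T_in − T) + 23.5.
At steady state dT/dt = 0 ⇒ T_ss = T_in + Q̇/(ṁ c_p) = 31.1 + 23.5/(11.7·3.01) = 31.767 °C.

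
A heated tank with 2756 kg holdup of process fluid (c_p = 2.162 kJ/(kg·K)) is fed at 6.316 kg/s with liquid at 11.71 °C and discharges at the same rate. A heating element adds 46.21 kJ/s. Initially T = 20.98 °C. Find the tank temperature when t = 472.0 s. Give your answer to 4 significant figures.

M c_p dT/dt = ṁ c_p (T_in − T) + Q̇.
Rearrange: dT/dt = (T_ss − T)/τ with τ = M/ṁ = 436.352 s and T_ss = T_in + Q̇/(ṁ c_p) = 15.0941 °C.
Solution: T(t) = T_ss + (T₀ − T_ss) e^(−t/τ).
T(472.0) = 15.0941 + (5.88594)·e^(−472.0/436.352) = 15.0941 + (5.88594)·0.339020 = 17.0895 °C.

17.09 °C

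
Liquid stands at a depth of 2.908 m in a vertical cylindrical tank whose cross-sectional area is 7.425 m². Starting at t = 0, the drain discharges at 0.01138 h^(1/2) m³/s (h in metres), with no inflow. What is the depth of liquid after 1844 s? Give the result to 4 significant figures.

With no inflow, A dh/dt = −0.01138 √h.
Separate and integrate: 2(√h − √h₀) = −(0.01138/A) t.
√h = √2.908 − 0.01138·1844/(2·7.425) = 1.70529 − 1.41311 = 0.292173.
h = 0.292173² = 0.0853653 m.

0.08537 m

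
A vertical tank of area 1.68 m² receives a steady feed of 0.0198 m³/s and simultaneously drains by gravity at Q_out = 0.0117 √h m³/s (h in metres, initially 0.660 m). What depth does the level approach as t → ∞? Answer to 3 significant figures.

2.86 m

Level balance: A dh/dt = 0.0198 − 0.0117 √h. Setting dh/dt = 0:
Q_in = 0.0117 √h_ss ⇒ √h_ss = 0.0198/0.0117 = 1.6923.
h_ss = 1.6923² = 2.8639 m. (Since h₀ = 0.660 m < h_ss, the level will rise toward this value.)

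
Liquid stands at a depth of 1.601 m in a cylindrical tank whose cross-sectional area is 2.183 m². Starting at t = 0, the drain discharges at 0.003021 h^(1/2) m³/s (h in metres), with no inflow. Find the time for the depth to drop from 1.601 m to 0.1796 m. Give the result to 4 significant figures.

Volume balance on the tank: A dh/dt = −0.003021 √h.
This is separable: 2 d(√h)/dt = −0.003021/A, so √h = √h₀ − (0.003021/(2A)) t.
t = 2A(√h₀ − √h)/0.003021 = 2·2.183·(√1.601 − √0.1796)/0.003021
  = 4.36600 × (1.26531 − 0.423792) / 0.003021 = 1216.17 s.

1216 s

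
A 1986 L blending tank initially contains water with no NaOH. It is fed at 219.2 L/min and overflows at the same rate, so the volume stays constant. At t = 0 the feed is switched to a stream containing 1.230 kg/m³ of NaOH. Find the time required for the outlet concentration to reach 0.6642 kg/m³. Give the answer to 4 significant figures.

7.036 min

Species balance on the tank: V dC/dt = Q(C_in − C), so τ = V/Q = 9.06022 min.
C(t) = C_in + (C₀ − C_in) e^(−t/τ). Set C = 0.6642 and solve for t:
e^(−t/τ) = (C − C_in)/(C₀ − C_in) = (0.6642 − 1.230)/(0 − 1.230) = 0.460000
t = −τ ln(…) = 9.06022 × 0.776529 = 7.03552 min.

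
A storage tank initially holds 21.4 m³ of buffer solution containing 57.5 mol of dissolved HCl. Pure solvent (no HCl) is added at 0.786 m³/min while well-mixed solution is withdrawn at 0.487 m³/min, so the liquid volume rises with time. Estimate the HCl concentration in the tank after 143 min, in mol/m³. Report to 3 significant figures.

Let m(t) be the amount of HCl. Volume: V(t) = V₀ + (Q_in − Q_out) t = 21.4 + 0.29900 t; V(143) = 64.157 m³.
Species balance (pure solvent in): dm/dt = −Q_out · m/V(t).
Separate: dm/m = −Q_out dt/V(t) ⇒ ln(m/m₀) = −(Q_out/(Q_in−Q_out)) ln(V/V₀).
m = m₀ (V₀/V)^(Q_out/(Q_in−Q_out)) = 57.5 × (21.4/64.157)^(1.6288) = 9.6167 mol.
C = m/V = 9.6167/64.157 = 0.14989 mol/m³.

0.150 mol/m³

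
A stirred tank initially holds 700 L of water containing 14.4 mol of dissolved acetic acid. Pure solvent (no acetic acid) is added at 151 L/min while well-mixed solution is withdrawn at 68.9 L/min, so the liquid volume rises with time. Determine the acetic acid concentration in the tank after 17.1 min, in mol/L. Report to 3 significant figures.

0.00272 mol/L

Total volume: dV/dt = Q_in − Q_out = 82.100 L/min, so V(t) = 700 + 82.100 t and V(17.1) = 2103.9 L.
Solute balance: dm/dt = 0 − Q_out C = −Q_out m/V(t).
Separate: dm/m = −Q_out dt/V(t) ⇒ ln(m/m₀) = −(Q_out/(Q_in−Q_out)) ln(V/V₀).
m = m₀ (V₀/V)^(Q_out/(Q_in−Q_out)) = 14.4 × (700/2103.9)^(0.83922) = 5.7184 mol.
C = m/V = 5.7184/2103.9 = 0.0027180 mol/L.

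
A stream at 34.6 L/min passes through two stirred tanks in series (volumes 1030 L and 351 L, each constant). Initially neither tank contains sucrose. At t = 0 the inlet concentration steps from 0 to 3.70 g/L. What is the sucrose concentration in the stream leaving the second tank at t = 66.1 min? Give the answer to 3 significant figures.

Each tank obeys Vᵢ dCᵢ/dt = Q(Cᵢ₋₁ − Cᵢ), so τᵢ = Vᵢ/Q.
τ₁ = 1030/34.6 = 29.769 min; τ₂ = 351/34.6 = 10.145 min.
Solving the cascade with C₁(0)=C₂(0)=0 gives C₂(t) = C_in[1 − (τ₁ e^(−t/τ₁) − τ₂ e^(−t/τ₂))/(τ₁ − τ₂)].
At t = 66.1: e^(−t/τ₁) = 0.10856, e^(−t/τ₂) = 0.0014798.
C₂ = 3.70·[1 − (29.769·0.10856 − 10.145·0.0014798)/(19.624)] = 3.70·0.83609 = 3.0935 g/L.

3.09 g/L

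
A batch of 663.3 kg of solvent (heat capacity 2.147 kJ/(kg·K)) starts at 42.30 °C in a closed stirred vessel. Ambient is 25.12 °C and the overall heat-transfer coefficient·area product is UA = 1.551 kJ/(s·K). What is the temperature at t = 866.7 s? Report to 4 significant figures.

Energy balance: M c_p dT/dt = −UA(T − T_amb).
dT/dt = (T_ss − T)/τ with T_ss = T_amb = 25.1200 °C, τ = M c_p/UA = 663.3·2.147/1.551 = 918.185 s.
Integrating: T(t) = T_ss + (T₀ − T_ss) e^(−t/τ).
T(866.7) = 25.1200 + (17.1800)·0.389097 = 31.8047 °C.

31.80 °C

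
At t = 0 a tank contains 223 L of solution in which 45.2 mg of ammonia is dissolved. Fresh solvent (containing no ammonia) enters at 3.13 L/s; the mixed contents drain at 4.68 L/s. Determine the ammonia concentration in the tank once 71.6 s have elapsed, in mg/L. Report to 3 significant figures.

0.0505 mg/L

Total volume: dV/dt = Q_in − Q_out = -1.5500 L/s, so V(t) = 223 − 1.5500 t and V(71.6) = 112.02 L.
No ammonia enters, so dm/dt = −Q_out · (m/V).
dm/m = −Q_out dt/(V₀ − 1.5500 t); integrating gives ln(m/m₀) = −(Q_out/(Q_in−Q_out)) ln(V/V₀).
m = m₀ (V₀/V)^(Q_out/(Q_in−Q_out)) = 45.2 × (223/112.02)^(-3.0194) = 5.6536 mg.
C = m/V = 5.6536/112.02 = 0.050469 mg/L.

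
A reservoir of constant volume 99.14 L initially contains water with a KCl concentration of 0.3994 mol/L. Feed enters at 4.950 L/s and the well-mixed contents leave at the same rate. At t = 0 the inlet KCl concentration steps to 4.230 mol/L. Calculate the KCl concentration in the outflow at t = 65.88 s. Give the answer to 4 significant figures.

Mass balance on the solute (V constant): V dC/dt = Q(C_in − C).
Time constant τ = V/Q = 99.14/4.950 = 20.0283 s.
Solution: C(t) = C_in + (C₀ − C_in) e^(−t/τ).
C(65.88) = 4.230 + (0.3994 − 4.230)·e^(−65.88/20.0283) = 4.230 + (-3.83060)·0.0372781 = 4.08720 mol/L.

4.087 mol/L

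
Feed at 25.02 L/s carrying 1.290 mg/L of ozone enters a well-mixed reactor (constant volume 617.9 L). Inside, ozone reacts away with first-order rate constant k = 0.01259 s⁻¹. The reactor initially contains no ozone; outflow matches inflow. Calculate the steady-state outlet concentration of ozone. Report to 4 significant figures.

0.9840 mg/L

Accumulation = in − out − consumed: V dC/dt = Q C_in − Q C − k V C.
At steady state: 0 = Q C_in − (Q + kV) C_ss, so C_ss = Q C_in/(Q + kV).
C_ss = 25.02·1.290/(25.02 + 0.01259·617.9) = 32.2758/32.7994 = 0.984037 mg/L.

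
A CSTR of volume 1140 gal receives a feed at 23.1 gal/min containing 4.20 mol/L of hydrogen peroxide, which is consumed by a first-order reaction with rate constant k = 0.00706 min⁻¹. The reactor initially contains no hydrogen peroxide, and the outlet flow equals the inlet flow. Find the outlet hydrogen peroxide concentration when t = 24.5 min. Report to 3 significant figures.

1.52 mol/L

Species balance: V dC/dt = Q C_in − Q C − k V C.
dC/dt = (Q/V) C_in − (Q/V + k) C; effective rate a = Q/V + k = 0.020263 + 0.00706 = 0.027323 min⁻¹.
C_ss = Q C_in/(Q + kV) = 3.1148 mol/L; C(t) = C_ss + (C₀ − C_ss) e^(−a t).
C(24.5) = 3.1148 + (-3.1148)·e^(−0.027323·24.5) = 3.1148 + (-3.1148)·0.51201 = 1.5200 mol/L.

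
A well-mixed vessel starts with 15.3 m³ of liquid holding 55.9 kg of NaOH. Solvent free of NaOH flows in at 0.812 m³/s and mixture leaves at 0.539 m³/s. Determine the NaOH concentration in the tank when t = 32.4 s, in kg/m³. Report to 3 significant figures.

Let m(t) be the amount of NaOH. Volume: V(t) = V₀ + (Q_in − Q_out) t = 15.3 + 0.27300 t; V(32.4) = 24.145 m³.
No NaOH enters, so dm/dt = −Q_out · (m/V).
Separate: dm/m = −Q_out dt/V(t) ⇒ ln(m/m₀) = −(Q_out/(Q_in−Q_out)) ln(V/V₀).
m = m₀ (V₀/V)^(Q_out/(Q_in−Q_out)) = 55.9 × (15.3/24.145)^(1.9744) = 22.710 kg.
C = m/V = 22.710/24.145 = 0.94055 kg/m³.

0.941 kg/m³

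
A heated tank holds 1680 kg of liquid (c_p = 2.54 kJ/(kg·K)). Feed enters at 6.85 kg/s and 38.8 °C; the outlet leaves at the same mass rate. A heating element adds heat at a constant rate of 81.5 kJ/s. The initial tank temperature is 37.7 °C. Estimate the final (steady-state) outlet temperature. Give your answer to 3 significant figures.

43.5 °C

Unsteady energy balance on the tank contents: M c_p dT/dt = ṁ c_p (T_in − T) + 81.5.
At steady state dT/dt = 0 ⇒ T_ss = T_in + Q̇/(ṁ c_p) = 38.8 + 81.5/(6.85·2.54) = 43.484 °C.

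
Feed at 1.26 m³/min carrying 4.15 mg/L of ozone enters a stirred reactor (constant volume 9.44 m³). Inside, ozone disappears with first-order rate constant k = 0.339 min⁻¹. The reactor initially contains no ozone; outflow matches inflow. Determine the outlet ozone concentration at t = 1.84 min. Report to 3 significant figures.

Species balance: V dC/dt = Q C_in − Q C − k V C.
dC/dt = (Q/V) C_in − (Q/V + k) C; effective rate a = Q/V + k = 0.13347 + 0.339 = 0.47247 min⁻¹.
C_ss = Q C_in/(Q + kV) = 1.1724 mg/L; C(t) = C_ss + (C₀ − C_ss) e^(−a t).
C(1.84) = 1.1724 + (-1.1724)·e^(−0.47247·1.84) = 1.1724 + (-1.1724)·0.41922 = 0.68089 mg/L.

0.681 mg/L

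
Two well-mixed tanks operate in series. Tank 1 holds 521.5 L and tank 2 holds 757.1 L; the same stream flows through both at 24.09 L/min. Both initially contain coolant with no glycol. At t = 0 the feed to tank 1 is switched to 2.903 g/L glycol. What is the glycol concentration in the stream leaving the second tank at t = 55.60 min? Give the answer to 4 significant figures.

Time constants: τᵢ = Vᵢ/Q for each well-mixed tank.
τ₁ = 521.5/24.09 = 21.6480 min; τ₂ = 757.1/24.09 = 31.4280 min.
Tank 1: C₁ = C_in(1 − e^(−t/τ₁)). Tank 2 (τ₁ ≠ τ₂): C₂ = C_in[1 − (τ₁ e^(−t/τ₁) − τ₂ e^(−t/τ₂))/(τ₁ − τ₂)].
At t = 55.60: e^(−t/τ₁) = 0.0766605, e^(−t/τ₂) = 0.170482.
C₂ = 2.903·[1 − (21.6480·0.0766605 − 31.4280·0.170482)/(-9.77999)] = 2.903·0.621844 = 1.80521 g/L.

1.805 g/L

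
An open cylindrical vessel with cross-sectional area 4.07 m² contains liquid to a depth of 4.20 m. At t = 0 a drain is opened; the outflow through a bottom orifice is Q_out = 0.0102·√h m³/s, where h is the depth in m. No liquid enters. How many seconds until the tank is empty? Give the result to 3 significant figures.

1640 s

Unsteady balance on liquid volume: A dh/dt = −0.0102 √h.
Separate and integrate: 2(√h − √h₀) = −(0.0102/A) t.
Set h = 0: 2√h₀ = (0.0102/A) t_empty ⇒ t_empty = 2A√h₀/0.0102.
t_empty = 2·4.07·√4.20/0.0102 = 8.1400·2.0494/0.0102 = 1635.5 s.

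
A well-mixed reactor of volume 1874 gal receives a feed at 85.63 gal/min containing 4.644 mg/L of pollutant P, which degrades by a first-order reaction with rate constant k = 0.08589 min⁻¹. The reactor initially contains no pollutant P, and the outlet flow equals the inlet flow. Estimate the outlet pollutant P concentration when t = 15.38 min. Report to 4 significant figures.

Accumulation = in − out − consumed: V dC/dt = Q C_in − Q C − k V C.
This is linear with rate a = Q/V + k = 0.131584 min⁻¹.
C_ss = Q C_in/(Q + kV) = 1.61267 mg/L; C(t) = C_ss + (C₀ − C_ss) e^(−a t).
C(15.38) = 1.61267 + (-1.61267)·e^(−0.131584·15.38) = 1.61267 + (-1.61267)·0.132158 = 1.39955 mg/L.

1.400 mg/L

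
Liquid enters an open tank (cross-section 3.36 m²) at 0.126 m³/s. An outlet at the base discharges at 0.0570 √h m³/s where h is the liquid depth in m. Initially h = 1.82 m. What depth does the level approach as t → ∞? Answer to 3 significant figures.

Mass balance (ρ constant): A dh/dt = Q_in − 0.0570 √h. At steady state dh/dt = 0:
Q_in = 0.0570 √h_ss ⇒ √h_ss = 0.126/0.0570 = 2.2105.
h_ss = 2.2105² = 4.8864 m. (Since h₀ = 1.82 m < h_ss, the level will rise toward this value.)

4.89 m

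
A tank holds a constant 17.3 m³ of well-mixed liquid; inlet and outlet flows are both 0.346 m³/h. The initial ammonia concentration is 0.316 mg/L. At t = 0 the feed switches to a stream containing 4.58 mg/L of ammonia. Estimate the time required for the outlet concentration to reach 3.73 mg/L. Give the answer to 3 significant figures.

Mass balance on the solute (V constant): V dC/dt = Q(C_in − C), so τ = V/Q = 50.000 h.
C(t) = C_in + (C₀ − C_in) e^(−t/τ). Set C = 3.73 and solve for t:
e^(−t/τ) = (C − C_in)/(C₀ − C_in) = (3.73 − 4.58)/(0.316 − 4.58) = 0.19934
t = −τ ln(…) = 50.000 × 1.6127 = 80.636 h.

80.6 h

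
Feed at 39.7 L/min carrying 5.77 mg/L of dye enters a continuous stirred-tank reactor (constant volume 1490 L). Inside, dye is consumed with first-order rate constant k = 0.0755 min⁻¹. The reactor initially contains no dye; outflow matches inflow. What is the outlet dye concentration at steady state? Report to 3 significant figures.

1.51 mg/L

Species balance: V dC/dt = Q C_in − Q C − k V C.
Steady state (dC/dt = 0): C_ss = Q C_in/(Q + kV) = C_in/(1 + kV/Q).
C_ss = 39.7·5.77/(39.7 + 0.0755·1490) = 229.07/152.19 = 1.5051 mg/L.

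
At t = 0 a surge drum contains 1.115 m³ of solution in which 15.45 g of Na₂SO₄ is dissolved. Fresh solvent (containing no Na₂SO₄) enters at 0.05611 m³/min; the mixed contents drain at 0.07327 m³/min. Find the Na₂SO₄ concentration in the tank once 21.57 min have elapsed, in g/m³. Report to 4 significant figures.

Total volume: dV/dt = Q_in − Q_out = -0.0171600 m³/min, so V(t) = 1.115 − 0.0171600 t and V(21.57) = 0.744859 m³.
Solute balance: dm/dt = 0 − Q_out C = −Q_out m/V(t).
Separate: dm/m = −Q_out dt/V(t) ⇒ ln(m/m₀) = −(Q_out/(Q_in−Q_out)) ln(V/V₀).
m = m₀ (V₀/V)^(Q_out/(Q_in−Q_out)) = 15.45 × (1.115/0.744859)^(-4.26981) = 2.75965 g.
C = m/V = 2.75965/0.744859 = 3.70492 g/m³.

3.705 g/m³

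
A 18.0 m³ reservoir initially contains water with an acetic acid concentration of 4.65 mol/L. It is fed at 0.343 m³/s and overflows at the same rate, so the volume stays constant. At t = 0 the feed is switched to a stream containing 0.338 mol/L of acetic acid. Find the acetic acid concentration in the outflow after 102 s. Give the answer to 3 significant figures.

Transient balance on the dissolved component: V dC/dt = Q(C_in − C).
Time constant τ = V/Q = 18.0/0.343 = 52.478 s.
This is linear first-order; C(t) = C_in + (C₀ − C_in) e^(−t/τ).
C(102) = 0.338 + (4.65 − 0.338)·e^(−102/52.478) = 0.338 + (4.3120)·0.14318 = 0.95538 mol/L.

0.955 mol/L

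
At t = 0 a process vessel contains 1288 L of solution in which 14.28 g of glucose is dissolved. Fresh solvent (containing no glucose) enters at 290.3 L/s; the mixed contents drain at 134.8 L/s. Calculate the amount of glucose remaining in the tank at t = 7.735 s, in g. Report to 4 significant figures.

Let m(t) be the amount of glucose. Volume: V(t) = V₀ + (Q_in − Q_out) t = 1288 + 155.500 t; V(7.735) = 2490.79 L.
Species balance (pure solvent in): dm/dt = −Q_out · m/V(t).
dm/m = −Q_out dt/(V₀ + 155.500 t); integrating gives ln(m/m₀) = −(Q_out/(Q_in−Q_out)) ln(V/V₀).
m = m₀ (V₀/V)^(Q_out/(Q_in−Q_out)) = 14.28 × (1288/2490.79)^(0.866881) = 8.06185 g.

8.062 g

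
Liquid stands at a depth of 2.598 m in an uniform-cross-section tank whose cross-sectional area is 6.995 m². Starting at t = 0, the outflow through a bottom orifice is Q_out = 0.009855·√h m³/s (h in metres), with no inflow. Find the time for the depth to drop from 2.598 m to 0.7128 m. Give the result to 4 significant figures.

A dh/dt = −Q_out = −0.009855 √h.
This is separable: 2 d(√h)/dt = −0.009855/A, so √h = √h₀ − (0.009855/(2A)) t.
t = 2A(√h₀ − √h)/0.009855 = 2·6.995·(√2.598 − √0.7128)/0.009855
  = 13.9900 × (1.61183 − 0.844275) / 0.009855 = 1089.61 s.

1090 s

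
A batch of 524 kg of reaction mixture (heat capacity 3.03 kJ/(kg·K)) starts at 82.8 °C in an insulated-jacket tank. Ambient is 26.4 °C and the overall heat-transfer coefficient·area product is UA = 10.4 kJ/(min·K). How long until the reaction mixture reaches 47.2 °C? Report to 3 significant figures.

M c_p dT/dt = −UA(T − T_amb).
τ = M c_p/UA = 152.67 min; T_ss = T_amb = 26.400 °C.
T(t) = T_ss + (T₀ − T_ss)e^(−t/τ); set T = 47.2:
t = −τ ln[(T − T_ss)/(T₀ − T_ss)] = −152.67 · ln(0.36879) = 152.29 min.

152 min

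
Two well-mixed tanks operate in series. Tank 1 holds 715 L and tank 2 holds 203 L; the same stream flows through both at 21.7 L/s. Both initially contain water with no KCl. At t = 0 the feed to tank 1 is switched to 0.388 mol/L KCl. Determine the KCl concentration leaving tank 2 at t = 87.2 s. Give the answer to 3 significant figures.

Species balance on tank i: dCᵢ/dt = (Cᵢ₋₁ − Cᵢ)/τᵢ with τᵢ = Vᵢ/Q.
τ₁ = 715/21.7 = 32.949 s; τ₂ = 203/21.7 = 9.3548 s.
Tank 1: C₁ = C_in(1 − e^(−t/τ₁)). Tank 2 (τ₁ ≠ τ₂): C₂ = C_in[1 − (τ₁ e^(−t/τ₁) − τ₂ e^(−t/τ₂))/(τ₁ − τ₂)].
At t = 87.2: e^(−t/τ₁) = 0.070900, e^(−t/τ₂) = 8.9490e-05.
C₂ = 0.388·[1 − (32.949·0.070900 − 9.3548·8.9490e-05)/(23.594)] = 0.388·0.90103 = 0.34960 mol/L.

0.350 mol/L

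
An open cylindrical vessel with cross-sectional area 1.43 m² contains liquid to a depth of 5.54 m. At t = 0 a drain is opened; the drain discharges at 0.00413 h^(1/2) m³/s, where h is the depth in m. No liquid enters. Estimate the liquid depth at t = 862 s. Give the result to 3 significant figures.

1.23 m

With no inflow, A dh/dt = −0.00413 √h.
Separate and integrate: 2(√h − √h₀) = −(0.00413/A) t.
√h = √5.54 − 0.00413·862/(2·1.43) = 2.3537 − 1.2448 = 1.1089.
h = 1.1089² = 1.2298 m.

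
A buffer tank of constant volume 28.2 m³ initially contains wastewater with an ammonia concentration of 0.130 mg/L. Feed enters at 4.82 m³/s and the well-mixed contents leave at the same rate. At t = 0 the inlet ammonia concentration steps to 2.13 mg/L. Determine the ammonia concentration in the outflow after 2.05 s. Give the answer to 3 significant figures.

0.721 mg/L

Mass balance on the solute (V constant): V dC/dt = Q(C_in − C).
Rewrite as dC/dt + C/τ = C_in/τ, τ = V/Q = 5.8506 s.
Solution: C(t) = C_in + (C₀ − C_in) e^(−t/τ).
C(2.05) = 2.13 + (0.130 − 2.13)·e^(−2.05/5.8506) = 2.13 + (-2.0000)·0.70441 = 0.72117 mg/L.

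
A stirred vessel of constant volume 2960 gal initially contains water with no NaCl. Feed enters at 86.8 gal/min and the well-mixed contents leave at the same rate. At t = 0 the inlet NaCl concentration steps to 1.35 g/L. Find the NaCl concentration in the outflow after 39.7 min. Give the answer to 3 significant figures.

0.929 g/L

Accumulation = in − out for the solute gives V dC/dt = Q(C_in − C).
Rewrite as dC/dt + C/τ = C_in/τ, τ = V/Q = 34.101 min.
C approaches C_in exponentially: C(t) = C_in + (C₀ − C_in) e^(−t/τ).
C(39.7) = 1.35 + (0 − 1.35)·e^(−39.7/34.101) = 1.35 + (-1.3500)·0.31218 = 0.92856 g/L.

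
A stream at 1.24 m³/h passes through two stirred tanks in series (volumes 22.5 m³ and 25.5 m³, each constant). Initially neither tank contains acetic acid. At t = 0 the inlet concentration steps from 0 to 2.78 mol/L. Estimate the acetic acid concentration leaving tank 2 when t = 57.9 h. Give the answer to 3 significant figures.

Species balance on tank i: dCᵢ/dt = (Cᵢ₋₁ − Cᵢ)/τᵢ with τᵢ = Vᵢ/Q.
τ₁ = 22.5/1.24 = 18.145 h; τ₂ = 25.5/1.24 = 20.565 h.
Tank 1: C₁ = C_in(1 − e^(−t/τ₁)). Tank 2 (τ₁ ≠ τ₂): C₂ = C_in[1 − (τ₁ e^(−t/τ₁) − τ₂ e^(−t/τ₂))/(τ₁ − τ₂)].
At t = 57.9: e^(−t/τ₁) = 0.041133, e^(−t/τ₂) = 0.059873.
C₂ = 2.78·[1 − (18.145·0.041133 − 20.565·0.059873)/(-2.4194)] = 2.78·0.79958 = 2.2228 mol/L.

2.22 mol/L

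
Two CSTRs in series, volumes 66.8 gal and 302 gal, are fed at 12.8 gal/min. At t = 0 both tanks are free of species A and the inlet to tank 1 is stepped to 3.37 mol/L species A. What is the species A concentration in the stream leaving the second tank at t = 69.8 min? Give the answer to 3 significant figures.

3.15 mol/L

Species balance on tank i: dCᵢ/dt = (Cᵢ₋₁ − Cᵢ)/τᵢ with τᵢ = Vᵢ/Q.
τ₁ = 66.8/12.8 = 5.2187 min; τ₂ = 302/12.8 = 23.594 min.
Solving the cascade with C₁(0)=C₂(0)=0 gives C₂(t) = C_in[1 − (τ₁ e^(−t/τ₁) − τ₂ e^(−t/τ₂))/(τ₁ − τ₂)].
At t = 69.8: e^(−t/τ₁) = 1.5537e-06, e^(−t/τ₂) = 0.051901.
C₂ = 3.37·[1 − (5.2187·1.5537e-06 − 23.594·0.051901)/(-18.375)] = 3.37·0.93336 = 3.1454 mol/L.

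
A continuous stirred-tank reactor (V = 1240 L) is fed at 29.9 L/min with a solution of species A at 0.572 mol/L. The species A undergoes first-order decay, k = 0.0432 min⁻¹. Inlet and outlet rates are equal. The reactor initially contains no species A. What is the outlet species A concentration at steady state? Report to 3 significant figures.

0.205 mol/L

Species balance: V dC/dt = Q C_in − Q C − k V C.
Steady state (dC/dt = 0): C_ss = Q C_in/(Q + kV) = C_in/(1 + kV/Q).
C_ss = 29.9·0.572/(29.9 + 0.0432·1240) = 17.103/83.468 = 0.20490 mol/L.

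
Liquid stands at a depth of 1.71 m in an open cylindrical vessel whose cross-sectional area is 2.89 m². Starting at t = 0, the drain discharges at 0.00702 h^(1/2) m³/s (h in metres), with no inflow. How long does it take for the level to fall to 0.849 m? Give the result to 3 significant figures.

318 s

Accumulation of liquid (constant cross-section A): A dh/dt = −0.00702 √h.
This is separable: 2 d(√h)/dt = −0.00702/A, so √h = √h₀ − (0.00702/(2A)) t.
t = 2A(√h₀ − √h)/0.00702 = 2·2.89·(√1.71 − √0.849)/0.00702
  = 5.7800 × (1.3077 − 0.92141) / 0.00702 = 318.03 s.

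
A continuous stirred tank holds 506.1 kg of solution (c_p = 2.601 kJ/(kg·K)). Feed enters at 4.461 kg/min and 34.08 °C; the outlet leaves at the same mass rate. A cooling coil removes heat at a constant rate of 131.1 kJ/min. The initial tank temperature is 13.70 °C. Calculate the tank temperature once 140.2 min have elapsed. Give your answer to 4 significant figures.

20.14 °C

First-law balance (no shaft work): M c_p dT/dt = ṁ c_p (T_in − T) − 131.1.
Rearrange: dT/dt = (T_ss − T)/τ with τ = M/ṁ = 113.450 min and T_ss = T_in − Q̇/(ṁ c_p) = 22.7813 °C.
Integrating: T(t) = T_ss + (T₀ − T_ss) e^(−t/τ).
T(140.2) = 22.7813 + (-9.08126)·e^(−140.2/113.450) = 22.7813 + (-9.08126)·0.290606 = 20.1422 °C.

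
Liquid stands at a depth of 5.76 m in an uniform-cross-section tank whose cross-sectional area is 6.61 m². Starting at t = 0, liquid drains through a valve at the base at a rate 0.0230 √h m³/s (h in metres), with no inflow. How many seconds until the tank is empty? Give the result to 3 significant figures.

A dh/dt = −Q_out = −0.0230 √h.
This is separable: 2 d(√h)/dt = −0.0230/A, so √h = √h₀ − (0.0230/(2A)) t.
Set h = 0: 2√h₀ = (0.0230/A) t_empty ⇒ t_empty = 2A√h₀/0.0230.
t_empty = 2·6.61·√5.76/0.0230 = 13.220·2.4000/0.0230 = 1379.5 s.

1380 s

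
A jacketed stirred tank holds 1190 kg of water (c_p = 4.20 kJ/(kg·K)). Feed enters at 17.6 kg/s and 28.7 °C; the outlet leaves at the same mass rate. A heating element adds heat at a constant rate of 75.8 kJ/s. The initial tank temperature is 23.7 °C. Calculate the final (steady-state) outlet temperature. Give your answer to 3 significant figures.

M c_p dT/dt = ṁ c_p (T_in − T) + Q̇.
At steady state dT/dt = 0 ⇒ T_ss = T_in + Q̇/(ṁ c_p) = 28.7 + 75.8/(17.6·4.20) = 29.725 °C.

29.7 °C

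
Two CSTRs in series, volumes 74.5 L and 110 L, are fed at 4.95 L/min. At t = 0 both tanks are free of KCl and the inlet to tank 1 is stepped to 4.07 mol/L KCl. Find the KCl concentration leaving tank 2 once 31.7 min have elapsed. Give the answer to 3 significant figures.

Each tank obeys Vᵢ dCᵢ/dt = Q(Cᵢ₋₁ − Cᵢ), so τᵢ = Vᵢ/Q.
τ₁ = 74.5/4.95 = 15.051 min; τ₂ = 110/4.95 = 22.222 min.
Solving the cascade with C₁(0)=C₂(0)=0 gives C₂(t) = C_in[1 − (τ₁ e^(−t/τ₁) − τ₂ e^(−t/τ₂))/(τ₁ − τ₂)].
At t = 31.7: e^(−t/τ₁) = 0.12169, e^(−t/τ₂) = 0.24015.
C₂ = 4.07·[1 − (15.051·0.12169 − 22.222·0.24015)/(-7.1717)] = 4.07·0.51127 = 2.0809 mol/L.

2.08 mol/L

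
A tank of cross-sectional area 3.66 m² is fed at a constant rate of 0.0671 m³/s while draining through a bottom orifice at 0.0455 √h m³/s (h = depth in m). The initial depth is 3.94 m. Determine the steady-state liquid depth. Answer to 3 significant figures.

A dh/dt = Q_in − 0.0455 √h. Steady state requires inflow = outflow:
Q_in = 0.0455 √h_ss ⇒ √h_ss = 0.0671/0.0455 = 1.4747.
h_ss = 1.4747² = 2.1748 m. (Since h₀ = 3.94 m > h_ss, the level will fall toward this value.)

2.17 m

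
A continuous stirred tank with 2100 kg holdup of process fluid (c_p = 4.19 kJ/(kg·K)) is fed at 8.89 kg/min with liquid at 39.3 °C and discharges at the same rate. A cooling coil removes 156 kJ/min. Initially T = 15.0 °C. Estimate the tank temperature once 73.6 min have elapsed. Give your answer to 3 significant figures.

Energy balance: M c_p dT/dt = ṁ c_p (T_in − T) − 156.
τ = M/ṁ = 236.22 min; T_ss = T_in − Q̇/(ṁ c_p) = 39.3 − 156/(8.89·4.19) = 35.112 °C.
Integrating: T(t) = T_ss + (T₀ − T_ss) e^(−t/τ).
T(73.6) = 35.112 + (-20.112)·e^(−73.6/236.22) = 35.112 + (-20.112)·0.73229 = 20.384 °C.

20.4 °C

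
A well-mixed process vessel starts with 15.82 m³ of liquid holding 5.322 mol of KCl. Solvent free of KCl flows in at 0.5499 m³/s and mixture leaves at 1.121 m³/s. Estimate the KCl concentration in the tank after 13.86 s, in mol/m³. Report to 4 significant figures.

0.1725 mol/m³

Let m(t) be the amount of KCl. Volume: V(t) = V₀ + (Q_in − Q_out) t = 15.82 − 0.571100 t; V(13.86) = 7.90455 m³.
Species balance (pure solvent in): dm/dt = −Q_out · m/V(t).
Separate: dm/m = −Q_out dt/V(t) ⇒ ln(m/m₀) = −(Q_out/(Q_in−Q_out)) ln(V/V₀).
m = m₀ (V₀/V)^(Q_out/(Q_in−Q_out)) = 5.322 × (15.82/7.90455)^(-1.96288) = 1.36333 mol.
C = m/V = 1.36333/7.90455 = 0.172475 mol/m³.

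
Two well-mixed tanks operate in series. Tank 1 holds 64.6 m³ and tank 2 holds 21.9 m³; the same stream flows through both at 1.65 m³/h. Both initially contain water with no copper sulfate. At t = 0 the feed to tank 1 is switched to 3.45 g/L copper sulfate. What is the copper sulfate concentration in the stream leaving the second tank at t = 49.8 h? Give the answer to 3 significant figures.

2.03 g/L

Time constants: τᵢ = Vᵢ/Q for each well-mixed tank.
τ₁ = 64.6/1.65 = 39.152 h; τ₂ = 21.9/1.65 = 13.273 h.
Tank 1: C₁ = C_in(1 − e^(−t/τ₁)). Tank 2 (τ₁ ≠ τ₂): C₂ = C_in[1 − (τ₁ e^(−t/τ₁) − τ₂ e^(−t/τ₂))/(τ₁ − τ₂)].
At t = 49.8: e^(−t/τ₁) = 0.28028, e^(−t/τ₂) = 0.023469.
C₂ = 3.45·[1 − (39.152·0.28028 − 13.273·0.023469)/(25.879)] = 3.45·0.58801 = 2.0286 g/L.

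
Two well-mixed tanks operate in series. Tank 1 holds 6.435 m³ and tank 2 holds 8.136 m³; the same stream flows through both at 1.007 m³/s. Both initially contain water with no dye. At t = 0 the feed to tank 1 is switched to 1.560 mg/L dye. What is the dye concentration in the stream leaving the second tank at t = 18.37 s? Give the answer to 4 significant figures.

1.125 mg/L

Time constants: τᵢ = Vᵢ/Q for each well-mixed tank.
τ₁ = 6.435/1.007 = 6.39027 s; τ₂ = 8.136/1.007 = 8.07944 s.
Solving the cascade with C₁(0)=C₂(0)=0 gives C₂(t) = C_in[1 − (τ₁ e^(−t/τ₁) − τ₂ e^(−t/τ₂))/(τ₁ − τ₂)].
At t = 18.37: e^(−t/τ₁) = 0.0564340, e^(−t/τ₂) = 0.102934.
C₂ = 1.560·[1 − (6.39027·0.0564340 − 8.07944·0.102934)/(-1.68918)] = 1.560·0.721155 = 1.12500 mg/L.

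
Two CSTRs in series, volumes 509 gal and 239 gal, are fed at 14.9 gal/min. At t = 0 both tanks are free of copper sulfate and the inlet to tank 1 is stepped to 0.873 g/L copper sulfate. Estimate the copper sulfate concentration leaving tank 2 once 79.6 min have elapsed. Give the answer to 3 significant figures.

Time constants: τᵢ = Vᵢ/Q for each well-mixed tank.
τ₁ = 509/14.9 = 34.161 min; τ₂ = 239/14.9 = 16.040 min.
Solving the cascade with C₁(0)=C₂(0)=0 gives C₂(t) = C_in[1 − (τ₁ e^(−t/τ₁) − τ₂ e^(−t/τ₂))/(τ₁ − τ₂)].
At t = 79.6: e^(−t/τ₁) = 0.097282, e^(−t/τ₂) = 0.0069953.
C₂ = 0.873·[1 − (34.161·0.097282 − 16.040·0.0069953)/(18.121)] = 0.873·0.82280 = 0.71830 g/L.

0.718 g/L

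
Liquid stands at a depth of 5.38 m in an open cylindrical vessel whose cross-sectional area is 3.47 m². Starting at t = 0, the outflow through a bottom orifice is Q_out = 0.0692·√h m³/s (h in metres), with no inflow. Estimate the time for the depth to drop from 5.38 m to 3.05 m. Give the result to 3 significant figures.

Mass balance (ρ constant): A dh/dt = −0.0692 √h.
∫ h^(−1/2) dh = −(0.0692/A) ∫ dt, giving 2√h = 2√h₀ − (0.0692/A) t.
t = 2A(√h₀ − √h)/0.0692 = 2·3.47·(√5.38 − √3.05)/0.0692
  = 6.9400 × (2.3195 − 1.7464) / 0.0692 = 57.471 s.

57.5 s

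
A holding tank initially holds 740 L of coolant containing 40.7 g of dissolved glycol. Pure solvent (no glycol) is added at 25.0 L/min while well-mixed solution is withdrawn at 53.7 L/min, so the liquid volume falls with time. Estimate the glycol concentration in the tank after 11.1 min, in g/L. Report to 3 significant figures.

0.0337 g/L

Total volume: dV/dt = Q_in − Q_out = -28.700 L/min, so V(t) = 740 − 28.700 t and V(11.1) = 421.43 L.
Solute balance: dm/dt = 0 − Q_out C = −Q_out m/V(t).
dm/m = −Q_out dt/(V₀ − 28.700 t); integrating gives ln(m/m₀) = −(Q_out/(Q_in−Q_out)) ln(V/V₀).
m = m₀ (V₀/V)^(Q_out/(Q_in−Q_out)) = 40.7 × (740/421.43)^(-1.8711) = 14.194 g.
C = m/V = 14.194/421.43 = 0.033680 g/L.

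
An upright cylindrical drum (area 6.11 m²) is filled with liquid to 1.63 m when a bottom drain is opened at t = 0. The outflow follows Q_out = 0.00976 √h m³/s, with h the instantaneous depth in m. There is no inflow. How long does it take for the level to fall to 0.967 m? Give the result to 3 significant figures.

Volume balance on the tank: A dh/dt = −0.00976 √h.
Separate and integrate: 2(√h − √h₀) = −(0.00976/A) t.
t = 2A(√h₀ − √h)/0.00976 = 2·6.11·(√1.63 − √0.967)/0.00976
  = 12.220 × (1.2767 − 0.98336) / 0.00976 = 367.29 s.

367 s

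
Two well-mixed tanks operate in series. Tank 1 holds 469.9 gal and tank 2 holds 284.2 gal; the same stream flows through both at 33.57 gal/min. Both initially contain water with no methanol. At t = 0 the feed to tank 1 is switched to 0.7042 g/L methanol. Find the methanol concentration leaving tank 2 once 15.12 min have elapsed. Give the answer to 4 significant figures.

Time constants: τᵢ = Vᵢ/Q for each well-mixed tank.
τ₁ = 469.9/33.57 = 13.9976 min; τ₂ = 284.2/33.57 = 8.46589 min.
Solving the cascade with C₁(0)=C₂(0)=0 gives C₂(t) = C_in[1 − (τ₁ e^(−t/τ₁) − τ₂ e^(−t/τ₂))/(τ₁ − τ₂)].
At t = 15.12: e^(−t/τ₁) = 0.339533, e^(−t/τ₂) = 0.167631.
C₂ = 0.7042·[1 − (13.9976·0.339533 − 8.46589·0.167631)/(5.53172)] = 0.7042·0.397384 = 0.279838 g/L.

0.2798 g/L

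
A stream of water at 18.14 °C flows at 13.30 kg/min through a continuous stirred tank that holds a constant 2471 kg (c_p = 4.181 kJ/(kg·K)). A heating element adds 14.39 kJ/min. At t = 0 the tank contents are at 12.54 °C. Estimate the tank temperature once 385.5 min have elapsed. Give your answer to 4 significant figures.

17.66 °C

First-law balance (no shaft work): M c_p dT/dt = ṁ c_p (T_in − T) + 14.39.
Rearrange: dT/dt = (T_ss − T)/τ with τ = M/ṁ = 185.789 min and T_ss = T_in + Q̇/(ṁ c_p) = 18.3988 °C.
This is linear first-order; T(t) = T_ss + (T₀ − T_ss) e^(−t/τ).
T(385.5) = 18.3988 + (-5.85878)·e^(−385.5/185.789) = 18.3988 + (-5.85878)·0.125565 = 17.6631 °C.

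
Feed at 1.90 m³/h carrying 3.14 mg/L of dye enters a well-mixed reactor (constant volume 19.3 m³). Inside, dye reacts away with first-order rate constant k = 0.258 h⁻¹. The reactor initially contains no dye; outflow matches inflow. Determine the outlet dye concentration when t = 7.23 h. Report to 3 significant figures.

0.801 mg/L

Species balance: V dC/dt = Q C_in − Q C − k V C.
dC/dt = (Q/V) C_in − (Q/V + k) C; effective rate a = Q/V + k = 0.098446 + 0.258 = 0.35645 h⁻¹.
C_ss = Q C_in/(Q + kV) = 0.86723 mg/L; C(t) = C_ss + (C₀ − C_ss) e^(−a t).
C(7.23) = 0.86723 + (-0.86723)·e^(−0.35645·7.23) = 0.86723 + (-0.86723)·0.075994 = 0.80132 mg/L.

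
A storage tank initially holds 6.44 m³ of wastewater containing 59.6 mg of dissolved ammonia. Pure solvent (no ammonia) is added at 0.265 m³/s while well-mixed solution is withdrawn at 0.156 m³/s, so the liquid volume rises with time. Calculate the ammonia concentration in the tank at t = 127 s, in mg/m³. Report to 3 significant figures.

0.569 mg/m³

Let m(t) be the amount of ammonia. Volume: V(t) = V₀ + (Q_in − Q_out) t = 6.44 + 0.10900 t; V(127) = 20.283 m³.
No ammonia enters, so dm/dt = −Q_out · (m/V).
dm/m = −Q_out dt/(V₀ + 0.10900 t); integrating gives ln(m/m₀) = −(Q_out/(Q_in−Q_out)) ln(V/V₀).
m = m₀ (V₀/V)^(Q_out/(Q_in−Q_out)) = 59.6 × (6.44/20.283)^(1.4312) = 11.539 mg.
C = m/V = 11.539/20.283 = 0.56889 mg/m³.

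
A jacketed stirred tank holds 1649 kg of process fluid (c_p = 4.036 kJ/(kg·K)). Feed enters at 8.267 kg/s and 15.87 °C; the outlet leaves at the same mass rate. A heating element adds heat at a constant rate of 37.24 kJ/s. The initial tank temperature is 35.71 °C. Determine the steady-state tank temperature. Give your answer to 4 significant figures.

16.99 °C

M c_p dT/dt = ṁ c_p (T_in − T) + Q̇.
At steady state dT/dt = 0 ⇒ T_ss = T_in + Q̇/(ṁ c_p) = 15.87 + 37.24/(8.267·4.036) = 16.9861 °C.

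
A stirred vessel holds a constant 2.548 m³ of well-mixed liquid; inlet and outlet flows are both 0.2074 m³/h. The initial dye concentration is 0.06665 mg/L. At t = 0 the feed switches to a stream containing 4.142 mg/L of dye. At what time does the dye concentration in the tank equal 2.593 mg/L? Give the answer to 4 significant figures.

Species balance: V dC/dt = Q(C_in − C) ⇒ τ = V/Q = 12.2854 h.
C(t) = C_in + (C₀ − C_in) e^(−t/τ). Set C = 2.593 and solve for t:
e^(−t/τ) = (C − C_in)/(C₀ − C_in) = (2.593 − 4.142)/(0.06665 − 4.142) = 0.380090
t = −τ ln(…) = 12.2854 × 0.967347 = 11.8843 h.

11.88 h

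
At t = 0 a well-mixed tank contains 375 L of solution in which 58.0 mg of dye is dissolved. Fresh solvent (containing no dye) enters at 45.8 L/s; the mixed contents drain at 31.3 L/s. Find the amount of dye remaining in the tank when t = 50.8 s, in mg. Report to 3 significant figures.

Total volume: dV/dt = Q_in − Q_out = 14.500 L/s, so V(t) = 375 + 14.500 t and V(50.8) = 1111.6 L.
Species balance (pure solvent in): dm/dt = −Q_out · m/V(t).
dm/m = −Q_out dt/(V₀ + 14.500 t); integrating gives ln(m/m₀) = −(Q_out/(Q_in−Q_out)) ln(V/V₀).
m = m₀ (V₀/V)^(Q_out/(Q_in−Q_out)) = 58.0 × (375/1111.6)^(2.1586) = 5.5557 mg.

5.56 mg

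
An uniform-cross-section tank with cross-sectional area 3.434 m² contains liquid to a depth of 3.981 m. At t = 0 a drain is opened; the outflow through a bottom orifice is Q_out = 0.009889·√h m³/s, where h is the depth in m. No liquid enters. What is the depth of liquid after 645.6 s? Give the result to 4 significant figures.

1.136 m

With no inflow, A dh/dt = −0.009889 √h.
This is separable: 2 d(√h)/dt = −0.009889/A, so √h = √h₀ − (0.009889/(2A)) t.
√h = √3.981 − 0.009889·645.6/(2·3.434) = 1.99524 − 0.929578 = 1.06567.
h = 1.06567² = 1.13565 m.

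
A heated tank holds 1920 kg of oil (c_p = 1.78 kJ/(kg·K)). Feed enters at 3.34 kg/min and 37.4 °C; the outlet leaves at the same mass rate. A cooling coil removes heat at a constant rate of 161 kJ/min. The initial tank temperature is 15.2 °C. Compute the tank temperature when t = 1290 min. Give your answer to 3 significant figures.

First-law balance (no shaft work): M c_p dT/dt = ṁ c_p (T_in − T) − 161.
τ = M/ṁ = 574.85 min; T_ss = T_in − Q̇/(ṁ c_p) = 37.4 − 161/(3.34·1.78) = 10.319 °C.
This is linear first-order; T(t) = T_ss + (T₀ − T_ss) e^(−t/τ).
T(1290) = 10.319 + (4.8807)·e^(−1290/574.85) = 10.319 + (4.8807)·0.10603 = 10.837 °C.

10.8 °C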